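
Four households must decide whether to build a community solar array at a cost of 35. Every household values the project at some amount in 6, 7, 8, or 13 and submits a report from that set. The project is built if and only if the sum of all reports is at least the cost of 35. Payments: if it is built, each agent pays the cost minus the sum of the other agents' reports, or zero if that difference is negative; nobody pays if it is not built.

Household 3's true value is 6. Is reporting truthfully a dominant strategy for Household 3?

Yes

Check each profile of the others' reports and compare truth against every alternative report.
Others report (7, 8, 13): truth gives 0, best alternative gives -1.
Others report (7, 13, 8): truth gives 0, best alternative gives -1.
Others report (8, 7, 13): truth gives 0, best alternative gives -1.
Others report (8, 13, 7): truth gives 0, best alternative gives -1.
Others report (13, 7, 8): truth gives 0, best alternative gives -1.
Others report (13, 8, 7): truth gives 0, best alternative gives -1.
(Remaining 58 profiles checked similarly; truth is weakly best in each.)
In every case the truthful report is at least as good as any alternative, so it is a dominant strategy.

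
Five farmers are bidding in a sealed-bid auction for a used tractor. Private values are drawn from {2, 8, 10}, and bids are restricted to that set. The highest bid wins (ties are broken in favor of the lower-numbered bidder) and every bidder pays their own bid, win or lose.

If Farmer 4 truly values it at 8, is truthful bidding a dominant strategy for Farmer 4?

Consider the case where Farmer 1 bids 2, Farmer 2 bids 2, Farmer 3 bids 2 and Farmer 5 bids 10.
Truthful bid 8: loses but pays 8, utility -8.
Bid 2 instead: loses but pays 2, utility -2.
Since -2 > -8, bidding 2 is strictly better here, so truthful bidding is not dominant.

No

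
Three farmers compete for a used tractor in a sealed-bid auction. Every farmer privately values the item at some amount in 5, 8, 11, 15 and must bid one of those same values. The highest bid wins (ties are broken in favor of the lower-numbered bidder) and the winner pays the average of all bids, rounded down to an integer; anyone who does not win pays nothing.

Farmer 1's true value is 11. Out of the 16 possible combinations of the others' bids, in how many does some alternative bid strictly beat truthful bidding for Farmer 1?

4

Others bid (5, 5): truth gives 4; bid 5 gives 6 > 4. Violating.
Others bid (5, 8): truth gives 3; bid 8 gives 4 > 3. Violating.
Others bid (8, 5): truth gives 3; bid 8 gives 4 > 3. Violating.
Others bid (8, 8): truth gives 2; bid 8 gives 3 > 2. Violating.
Others bid (5, 11): truth gives 2; no alternative beats it.
Others bid (5, 15): truth gives 0; no alternative beats it.
(Checking all 16 profiles: 4 have a profitable deviation, 12 do not.)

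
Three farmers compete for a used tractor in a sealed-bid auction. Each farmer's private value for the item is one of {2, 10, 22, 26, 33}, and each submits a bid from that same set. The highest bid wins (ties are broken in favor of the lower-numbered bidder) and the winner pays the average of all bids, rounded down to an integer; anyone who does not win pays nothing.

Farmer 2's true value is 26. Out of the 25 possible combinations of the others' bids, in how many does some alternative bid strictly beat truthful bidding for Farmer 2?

Others bid (2, 2): truth gives 16; bid 10 gives 22 > 16. Violating.
Others bid (2, 10): truth gives 14; bid 10 gives 19 > 14. Violating.
Others bid (2, 22): truth gives 10; bid 22 gives 11 > 10. Violating.
Others bid (2, 33): truth gives 0; bid 33 gives 4 > 0. Violating.
Others bid (2, 26): truth gives 8; no alternative beats it.
Others bid (10, 26): truth gives 6; no alternative beats it.
(Checking all 25 profiles: 10 have a profitable deviation, 15 do not.)

10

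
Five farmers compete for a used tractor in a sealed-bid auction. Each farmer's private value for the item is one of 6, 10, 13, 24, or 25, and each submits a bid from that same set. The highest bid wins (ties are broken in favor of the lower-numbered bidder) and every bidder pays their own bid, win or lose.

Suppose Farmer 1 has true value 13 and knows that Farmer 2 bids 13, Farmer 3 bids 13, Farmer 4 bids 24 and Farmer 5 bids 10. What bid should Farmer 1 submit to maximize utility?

Bid 6: loses but pays 6, utility -6.
Bid 10: loses but pays 10, utility -10.
Bid 13: loses but pays 13, utility -13.
Bid 24: wins, pays 24, utility 13 - 24 = -11.
Bid 25: wins, pays 25, utility 13 - 25 = -12.
The best choice is 6 with utility -6.

6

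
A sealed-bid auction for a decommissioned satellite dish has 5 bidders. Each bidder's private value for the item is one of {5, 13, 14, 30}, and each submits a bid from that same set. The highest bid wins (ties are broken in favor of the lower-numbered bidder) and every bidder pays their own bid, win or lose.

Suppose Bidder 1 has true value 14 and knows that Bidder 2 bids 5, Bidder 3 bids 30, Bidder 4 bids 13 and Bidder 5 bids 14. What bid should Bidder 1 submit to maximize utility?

Bid 5: loses but pays 5, utility -5.
Bid 13: loses but pays 13, utility -13.
Bid 14: loses but pays 14, utility -14.
Bid 30: wins, pays 30, utility 14 - 30 = -16.
The best choice is 5 with utility -5.

5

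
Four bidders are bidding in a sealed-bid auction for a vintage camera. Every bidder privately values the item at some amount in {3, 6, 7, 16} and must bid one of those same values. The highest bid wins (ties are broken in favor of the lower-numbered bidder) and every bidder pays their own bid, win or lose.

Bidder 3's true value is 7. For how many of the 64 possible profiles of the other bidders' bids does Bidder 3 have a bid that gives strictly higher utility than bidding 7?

54

Others bid (3, 3, 3): truth gives 0; bid 6 gives 1 > 0. Violating.
Others bid (3, 3, 6): truth gives 0; bid 6 gives 1 > 0. Violating.
Others bid (3, 3, 16): truth gives -7; bid 3 gives -3 > -7. Violating.
Others bid (3, 6, 16): truth gives -7; bid 3 gives -3 > -7. Violating.
Others bid (3, 3, 7): truth gives 0; no alternative beats it.
Others bid (3, 6, 3): truth gives 0; no alternative beats it.
(Checking all 64 profiles: 54 have a profitable deviation, 10 do not.)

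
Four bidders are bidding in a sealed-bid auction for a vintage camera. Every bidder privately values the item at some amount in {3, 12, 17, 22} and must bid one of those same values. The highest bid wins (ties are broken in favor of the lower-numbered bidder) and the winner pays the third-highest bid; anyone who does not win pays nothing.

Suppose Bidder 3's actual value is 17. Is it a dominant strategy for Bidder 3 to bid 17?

Consider the case where Bidder 1 bids 3, Bidder 2 bids 3 and Bidder 4 bids 22.
Truthful bid 17: loses, pays 0, utility 0.
Bid 22 instead: wins, pays 3, utility 17 - 3 = 14.
Since 14 > 0, bidding 22 is strictly better here, so truthful bidding is not dominant.

No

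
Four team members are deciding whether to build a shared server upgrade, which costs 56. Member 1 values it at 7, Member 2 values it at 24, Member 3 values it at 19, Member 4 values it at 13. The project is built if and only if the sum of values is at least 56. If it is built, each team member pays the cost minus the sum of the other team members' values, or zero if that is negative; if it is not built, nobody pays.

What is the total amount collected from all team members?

35

Total value 63 ≥ cost 56, so it is built.
Member 1: others sum to 56; max(0, 56 - 56) = 0.
Member 2: others sum to 39; max(0, 56 - 39) = 17.
Member 3: others sum to 44; max(0, 56 - 44) = 12.
Member 4: others sum to 50; max(0, 56 - 50) = 6.
Total collected = 0 + 17 + 12 + 6 = 35.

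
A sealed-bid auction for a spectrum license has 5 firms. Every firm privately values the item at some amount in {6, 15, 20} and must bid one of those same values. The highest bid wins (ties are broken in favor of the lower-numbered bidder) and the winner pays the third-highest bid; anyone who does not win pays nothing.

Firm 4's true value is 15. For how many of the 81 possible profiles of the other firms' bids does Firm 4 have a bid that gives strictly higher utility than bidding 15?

Others bid (6, 6, 6, 20): truth gives 0; bid 20 gives 9 > 0. Violating.
Others bid (6, 6, 15, 6): truth gives 0; bid 20 gives 9 > 0. Violating.
Others bid (6, 15, 6, 6): truth gives 0; bid 20 gives 9 > 0. Violating.
Others bid (15, 6, 6, 6): truth gives 0; bid 20 gives 9 > 0. Violating.
Others bid (6, 6, 6, 6): truth gives 9; no alternative beats it.
Others bid (6, 6, 6, 15): truth gives 9; no alternative beats it.
(Checking all 81 profiles: 4 have a profitable deviation, 77 do not.)

4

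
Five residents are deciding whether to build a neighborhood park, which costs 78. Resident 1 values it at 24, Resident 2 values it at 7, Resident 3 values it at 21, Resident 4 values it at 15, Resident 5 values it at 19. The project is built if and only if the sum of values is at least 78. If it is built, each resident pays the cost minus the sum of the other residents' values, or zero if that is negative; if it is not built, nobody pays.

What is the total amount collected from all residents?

Total value 86 ≥ cost 78, so it is built.
Resident 1: others sum to 62; max(0, 78 - 62) = 16.
Resident 2: others sum to 79; max(0, 78 - 79) = 0.
Resident 3: others sum to 65; max(0, 78 - 65) = 13.
Resident 4: others sum to 71; max(0, 78 - 71) = 7.
Resident 5: others sum to 67; max(0, 78 - 67) = 11.
Total collected = 16 + 0 + 13 + 7 + 11 = 47.

47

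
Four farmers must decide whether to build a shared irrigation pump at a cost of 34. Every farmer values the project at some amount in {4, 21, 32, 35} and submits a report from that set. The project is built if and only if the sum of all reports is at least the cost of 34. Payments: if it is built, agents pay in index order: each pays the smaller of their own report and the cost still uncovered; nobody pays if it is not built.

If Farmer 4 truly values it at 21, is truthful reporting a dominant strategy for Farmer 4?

Yes

Check each profile of the others' reports and compare truth against every alternative report.
Others report (4, 4, 32): truth gives 21, best alternative gives 21.
Others report (4, 4, 35): truth gives 21, best alternative gives 21.
Others report (4, 21, 21): truth gives 21, best alternative gives 21.
Others report (4, 21, 32): truth gives 21, best alternative gives 21.
Others report (4, 21, 35): truth gives 21, best alternative gives 21.
Others report (4, 32, 4): truth gives 21, best alternative gives 21.
(Remaining 58 profiles checked similarly; truth is weakly best in each.)
In every case the truthful report is at least as good as any alternative, so it is a dominant strategy.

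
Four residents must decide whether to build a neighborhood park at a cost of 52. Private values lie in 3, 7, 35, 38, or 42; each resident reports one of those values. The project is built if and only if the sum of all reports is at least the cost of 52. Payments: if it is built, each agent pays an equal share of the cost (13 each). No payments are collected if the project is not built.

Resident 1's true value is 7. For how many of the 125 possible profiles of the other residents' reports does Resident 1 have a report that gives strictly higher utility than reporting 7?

Others report (3, 3, 42): truth gives -6; report 3 gives 0 > -6. Violating.
Others report (3, 7, 35): truth gives -6; report 3 gives 0 > -6. Violating.
Others report (3, 7, 38): truth gives -6; report 3 gives 0 > -6. Violating.
Others report (3, 35, 7): truth gives -6; report 3 gives 0 > -6. Violating.
Others report (3, 3, 3): truth gives 0; no alternative beats it.
Others report (3, 3, 7): truth gives 0; no alternative beats it.
(Checking all 125 profiles: 15 have a profitable deviation, 110 do not.)

15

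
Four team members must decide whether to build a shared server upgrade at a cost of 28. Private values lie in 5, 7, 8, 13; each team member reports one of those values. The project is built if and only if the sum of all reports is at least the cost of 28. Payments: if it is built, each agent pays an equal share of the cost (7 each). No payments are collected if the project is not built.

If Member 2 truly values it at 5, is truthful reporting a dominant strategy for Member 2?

Check each profile of the others' reports and compare truth against every alternative report.
Others report (5, 8, 8): truth gives 0, best alternative gives -2.
Others report (7, 7, 7): truth gives 0, best alternative gives -2.
Others report (7, 7, 8): truth gives 0, best alternative gives -2.
Others report (7, 8, 7): truth gives 0, best alternative gives -2.
Others report (8, 5, 8): truth gives 0, best alternative gives -2.
Others report (8, 7, 7): truth gives 0, best alternative gives -2.
(Remaining 58 profiles checked similarly; truth is weakly best in each.)
In every case the truthful report is at least as good as any alternative, so it is a dominant strategy.

Yes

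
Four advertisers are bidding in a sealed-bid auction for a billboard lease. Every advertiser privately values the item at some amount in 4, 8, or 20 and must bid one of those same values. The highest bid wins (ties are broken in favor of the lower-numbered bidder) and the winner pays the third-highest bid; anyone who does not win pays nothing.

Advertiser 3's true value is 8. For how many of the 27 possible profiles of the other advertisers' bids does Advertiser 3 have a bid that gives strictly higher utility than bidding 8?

Others bid (4, 4, 20): truth gives 0; bid 20 gives 4 > 0. Violating.
Others bid (4, 8, 4): truth gives 0; bid 20 gives 4 > 0. Violating.
Others bid (8, 4, 4): truth gives 0; bid 20 gives 4 > 0. Violating.
Others bid (4, 4, 4): truth gives 4; no alternative beats it.
Others bid (4, 4, 8): truth gives 4; no alternative beats it.
(Checking all 27 profiles: 3 have a profitable deviation, 24 do not.)

3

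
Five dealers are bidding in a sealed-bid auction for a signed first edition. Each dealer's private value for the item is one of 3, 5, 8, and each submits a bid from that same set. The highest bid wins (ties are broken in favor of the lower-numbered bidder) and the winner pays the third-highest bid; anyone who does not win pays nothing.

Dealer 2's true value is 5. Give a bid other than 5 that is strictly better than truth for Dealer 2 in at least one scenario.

Suppose Dealer 1 bids 3, Dealer 3 bids 3, Dealer 4 bids 3 and Dealer 5 bids 8.
Bid 5: loses, pays 0, utility 0.
Bid 8: wins, pays 3, utility 5 - 3 = 2.
So bidding 8 beats truth here (2 > 0).

8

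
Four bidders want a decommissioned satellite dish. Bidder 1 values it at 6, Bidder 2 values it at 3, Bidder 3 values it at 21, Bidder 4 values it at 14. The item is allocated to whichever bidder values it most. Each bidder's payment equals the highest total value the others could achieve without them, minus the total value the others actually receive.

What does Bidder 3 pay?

14

Bidder 3 has the highest value and receives the item.
Without Bidder 3, the item would go to the next-highest value, 14, so the others could achieve 14.
With Bidder 3 present and winning, the others receive nothing, so their total is 0.
Payment = 14 - 0 = 14.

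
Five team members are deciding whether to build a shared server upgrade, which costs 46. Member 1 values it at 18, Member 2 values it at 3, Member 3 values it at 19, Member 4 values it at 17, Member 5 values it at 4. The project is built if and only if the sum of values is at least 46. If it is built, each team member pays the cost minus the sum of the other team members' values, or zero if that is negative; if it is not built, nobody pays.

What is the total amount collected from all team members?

Total value 61 ≥ cost 46, so it is built.
Member 1: others sum to 43; max(0, 46 - 43) = 3.
Member 2: others sum to 58; max(0, 46 - 58) = 0.
Member 3: others sum to 42; max(0, 46 - 42) = 4.
Member 4: others sum to 44; max(0, 46 - 44) = 2.
Member 5: others sum to 57; max(0, 46 - 57) = 0.
Total collected = 3 + 0 + 4 + 2 + 0 = 9.

9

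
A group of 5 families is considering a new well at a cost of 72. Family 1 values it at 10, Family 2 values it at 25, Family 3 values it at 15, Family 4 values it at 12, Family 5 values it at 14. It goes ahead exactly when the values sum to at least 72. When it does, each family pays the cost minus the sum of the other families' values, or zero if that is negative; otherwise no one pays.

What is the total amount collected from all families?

Total value 76 ≥ cost 72, so it is built.
Family 1: others sum to 66; max(0, 72 - 66) = 6.
Family 2: others sum to 51; max(0, 72 - 51) = 21.
Family 3: others sum to 61; max(0, 72 - 61) = 11.
Family 4: others sum to 64; max(0, 72 - 64) = 8.
Family 5: others sum to 62; max(0, 72 - 62) = 10.
Total collected = 6 + 21 + 11 + 8 + 10 = 56.

56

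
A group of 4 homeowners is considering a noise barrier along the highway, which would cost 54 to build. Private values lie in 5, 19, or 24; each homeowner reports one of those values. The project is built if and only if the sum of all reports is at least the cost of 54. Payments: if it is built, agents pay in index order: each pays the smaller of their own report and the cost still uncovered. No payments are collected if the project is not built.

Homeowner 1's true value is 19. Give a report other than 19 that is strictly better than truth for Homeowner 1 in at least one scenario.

Suppose Homeowner 2 reports 5, Homeowner 3 reports 24 and Homeowner 4 reports 24.
Report 19: project built, pays 19, utility 19 - 19 = 0.
Report 5: project built, pays 5, utility 19 - 5 = 14.
So reporting 5 beats truth here (14 > 0).

5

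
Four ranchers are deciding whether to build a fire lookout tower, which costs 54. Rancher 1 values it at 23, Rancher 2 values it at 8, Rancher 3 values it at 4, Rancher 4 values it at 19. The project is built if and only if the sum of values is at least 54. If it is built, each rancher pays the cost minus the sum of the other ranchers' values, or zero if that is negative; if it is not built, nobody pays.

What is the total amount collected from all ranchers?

54

Total value 54 ≥ cost 54, so it is built.
Rancher 1: others sum to 31; max(0, 54 - 31) = 23.
Rancher 2: others sum to 46; max(0, 54 - 46) = 8.
Rancher 3: others sum to 50; max(0, 54 - 50) = 4.
Rancher 4: others sum to 35; max(0, 54 - 35) = 19.
Total collected = 23 + 8 + 4 + 19 = 54.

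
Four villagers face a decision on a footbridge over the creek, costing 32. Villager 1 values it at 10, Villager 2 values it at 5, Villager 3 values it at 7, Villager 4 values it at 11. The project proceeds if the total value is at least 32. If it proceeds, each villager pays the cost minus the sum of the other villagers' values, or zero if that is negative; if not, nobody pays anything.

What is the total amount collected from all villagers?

Total value 33 ≥ cost 32, so it is built.
Villager 1: others sum to 23; max(0, 32 - 23) = 9.
Villager 2: others sum to 28; max(0, 32 - 28) = 4.
Villager 3: others sum to 26; max(0, 32 - 26) = 6.
Villager 4: others sum to 22; max(0, 32 - 22) = 10.
Total collected = 9 + 4 + 6 + 10 = 29.

29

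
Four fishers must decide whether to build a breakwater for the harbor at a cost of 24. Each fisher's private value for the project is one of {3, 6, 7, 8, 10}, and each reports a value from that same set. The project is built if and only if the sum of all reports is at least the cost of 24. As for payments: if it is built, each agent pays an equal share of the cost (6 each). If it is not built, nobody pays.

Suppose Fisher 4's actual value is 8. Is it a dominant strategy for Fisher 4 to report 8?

Consider the case where Fisher 1 reports 3, Fisher 2 reports 3 and Fisher 3 reports 8.
Truthful report 8: project not built, utility 0.
Report 10 instead: project built, pays 6, utility 8 - 6 = 2.
Since 2 > 0, reporting 10 is strictly better here, so truthful reporting is not dominant.

No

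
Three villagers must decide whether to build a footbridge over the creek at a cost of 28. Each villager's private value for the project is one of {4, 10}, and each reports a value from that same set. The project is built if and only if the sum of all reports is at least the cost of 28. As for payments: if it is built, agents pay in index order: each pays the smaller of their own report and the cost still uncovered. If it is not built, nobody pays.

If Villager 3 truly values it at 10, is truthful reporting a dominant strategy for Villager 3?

Check each profile of the others' reports and compare truth against every alternative report.
Others report (10, 10): truth gives 2, best alternative gives 0.
Others report (4, 4): truth gives 0, best alternative gives 0.
Others report (4, 10): truth gives 0, best alternative gives 0.
Others report (10, 4): truth gives 0, best alternative gives 0.
In every case the truthful report is at least as good as any alternative, so it is a dominant strategy.

Yes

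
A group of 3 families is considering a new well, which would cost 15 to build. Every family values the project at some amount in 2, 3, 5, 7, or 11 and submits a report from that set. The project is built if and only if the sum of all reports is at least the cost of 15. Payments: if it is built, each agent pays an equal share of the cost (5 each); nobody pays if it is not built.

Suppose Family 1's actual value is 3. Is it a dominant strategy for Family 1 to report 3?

No

Consider the case where Family 2 reports 5 and Family 3 reports 7.
Truthful report 3: project built, pays 5, utility 3 - 5 = -2.
Report 2 instead: project not built, utility 0.
Since 0 > -2, reporting 2 is strictly better here, so truthful reporting is not dominant.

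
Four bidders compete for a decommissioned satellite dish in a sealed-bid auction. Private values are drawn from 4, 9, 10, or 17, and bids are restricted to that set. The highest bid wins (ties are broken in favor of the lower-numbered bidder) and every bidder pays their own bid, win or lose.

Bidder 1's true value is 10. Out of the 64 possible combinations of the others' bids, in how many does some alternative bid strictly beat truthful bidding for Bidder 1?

Others bid (4, 4, 4): truth gives 0; bid 4 gives 6 > 0. Violating.
Others bid (4, 4, 9): truth gives 0; bid 9 gives 1 > 0. Violating.
Others bid (4, 4, 17): truth gives -10; bid 4 gives -4 > -10. Violating.
Others bid (4, 9, 4): truth gives 0; bid 9 gives 1 > 0. Violating.
Others bid (4, 4, 10): truth gives 0; no alternative beats it.
Others bid (4, 9, 10): truth gives 0; no alternative beats it.
(Checking all 64 profiles: 45 have a profitable deviation, 19 do not.)

45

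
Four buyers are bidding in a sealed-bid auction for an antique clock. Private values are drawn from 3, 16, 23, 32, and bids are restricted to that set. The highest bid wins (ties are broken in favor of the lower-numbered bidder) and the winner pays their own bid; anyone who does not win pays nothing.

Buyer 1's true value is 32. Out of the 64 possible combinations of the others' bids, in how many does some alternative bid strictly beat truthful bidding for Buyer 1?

Others bid (3, 3, 3): truth gives 0; bid 3 gives 29 > 0. Violating.
Others bid (3, 3, 16): truth gives 0; bid 16 gives 16 > 0. Violating.
Others bid (3, 3, 23): truth gives 0; bid 23 gives 9 > 0. Violating.
Others bid (3, 16, 3): truth gives 0; bid 16 gives 16 > 0. Violating.
Others bid (3, 3, 32): truth gives 0; no alternative beats it.
Others bid (3, 16, 32): truth gives 0; no alternative beats it.
(Checking all 64 profiles: 27 have a profitable deviation, 37 do not.)

27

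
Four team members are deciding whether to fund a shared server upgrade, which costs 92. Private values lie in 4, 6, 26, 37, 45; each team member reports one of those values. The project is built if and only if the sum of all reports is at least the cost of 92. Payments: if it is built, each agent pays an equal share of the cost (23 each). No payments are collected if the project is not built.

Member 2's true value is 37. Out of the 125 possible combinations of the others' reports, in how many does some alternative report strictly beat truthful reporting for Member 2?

Others report (4, 4, 45): truth gives 0; report 45 gives 14 > 0. Violating.
Others report (4, 6, 37): truth gives 0; report 45 gives 14 > 0. Violating.
Others report (4, 37, 6): truth gives 0; report 45 gives 14 > 0. Violating.
Others report (4, 45, 4): truth gives 0; report 45 gives 14 > 0. Violating.
Others report (4, 4, 4): truth gives 0; no alternative beats it.
Others report (4, 4, 6): truth gives 0; no alternative beats it.
(Checking all 125 profiles: 12 have a profitable deviation, 113 do not.)

12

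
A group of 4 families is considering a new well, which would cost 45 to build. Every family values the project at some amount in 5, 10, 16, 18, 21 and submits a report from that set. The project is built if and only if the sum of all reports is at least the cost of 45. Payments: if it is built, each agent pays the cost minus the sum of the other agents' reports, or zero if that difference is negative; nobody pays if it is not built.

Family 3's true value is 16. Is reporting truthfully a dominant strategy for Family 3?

Yes

Check each profile of the others' reports and compare truth against every alternative report.
Others report (5, 21, 21): truth gives 16, best alternative gives 16.
Others report (10, 16, 21): truth gives 16, best alternative gives 16.
Others report (10, 18, 18): truth gives 16, best alternative gives 16.
Others report (10, 18, 21): truth gives 16, best alternative gives 16.
Others report (10, 21, 16): truth gives 16, best alternative gives 16.
Others report (10, 21, 18): truth gives 16, best alternative gives 16.
(Remaining 119 profiles checked similarly; truth is weakly best in each.)
In every case the truthful report is at least as good as any alternative, so it is a dominant strategy.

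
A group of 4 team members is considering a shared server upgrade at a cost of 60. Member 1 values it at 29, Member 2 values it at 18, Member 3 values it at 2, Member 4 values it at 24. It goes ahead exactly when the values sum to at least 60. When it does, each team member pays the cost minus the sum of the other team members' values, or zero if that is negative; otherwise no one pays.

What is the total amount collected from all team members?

32

Total value 73 ≥ cost 60, so it is built.
Member 1: others sum to 44; max(0, 60 - 44) = 16.
Member 2: others sum to 55; max(0, 60 - 55) = 5.
Member 3: others sum to 71; max(0, 60 - 71) = 0.
Member 4: others sum to 49; max(0, 60 - 49) = 11.
Total collected = 16 + 5 + 0 + 11 = 32.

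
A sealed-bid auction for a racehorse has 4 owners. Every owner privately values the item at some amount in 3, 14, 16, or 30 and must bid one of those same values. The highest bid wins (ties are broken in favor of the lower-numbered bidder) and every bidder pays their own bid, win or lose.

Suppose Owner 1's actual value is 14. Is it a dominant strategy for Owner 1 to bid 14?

No

Consider the case where Owner 2 bids 3, Owner 3 bids 3 and Owner 4 bids 3.
Truthful bid 14: wins, pays 14, utility 14 - 14 = 0.
Bid 3 instead: wins, pays 3, utility 14 - 3 = 11.
Since 11 > 0, bidding 3 is strictly better here, so truthful bidding is not dominant.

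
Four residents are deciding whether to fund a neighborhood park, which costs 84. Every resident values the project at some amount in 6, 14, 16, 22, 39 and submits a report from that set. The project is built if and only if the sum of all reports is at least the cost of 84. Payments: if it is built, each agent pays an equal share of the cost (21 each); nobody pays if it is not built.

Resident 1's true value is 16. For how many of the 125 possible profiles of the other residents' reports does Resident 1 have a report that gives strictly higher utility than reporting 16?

21

Others report (14, 16, 39): truth gives -5; report 6 gives 0 > -5. Violating.
Others report (14, 22, 39): truth gives -5; report 6 gives 0 > -5. Violating.
Others report (14, 39, 16): truth gives -5; report 6 gives 0 > -5. Violating.
Others report (14, 39, 22): truth gives -5; report 6 gives 0 > -5. Violating.
Others report (6, 6, 6): truth gives 0; no alternative beats it.
Others report (6, 6, 14): truth gives 0; no alternative beats it.
(Checking all 125 profiles: 21 have a profitable deviation, 104 do not.)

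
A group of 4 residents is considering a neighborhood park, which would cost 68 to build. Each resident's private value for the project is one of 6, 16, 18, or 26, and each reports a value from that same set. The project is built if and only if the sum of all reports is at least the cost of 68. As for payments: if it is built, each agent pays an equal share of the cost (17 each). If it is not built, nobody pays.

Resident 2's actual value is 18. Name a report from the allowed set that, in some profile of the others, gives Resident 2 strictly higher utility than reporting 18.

Suppose Resident 1 reports 6, Resident 3 reports 16 and Resident 4 reports 26.
Report 18: project not built, utility 0.
Report 26: project built, pays 17, utility 18 - 17 = 1.
So reporting 26 beats truth here (1 > 0).

26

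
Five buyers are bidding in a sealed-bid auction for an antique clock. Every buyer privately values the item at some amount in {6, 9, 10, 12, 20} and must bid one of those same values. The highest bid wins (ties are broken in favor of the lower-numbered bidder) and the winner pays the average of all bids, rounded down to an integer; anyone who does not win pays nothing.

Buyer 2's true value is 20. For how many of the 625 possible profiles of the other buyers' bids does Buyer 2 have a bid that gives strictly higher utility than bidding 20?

Others bid (6, 6, 6, 6): truth gives 12; bid 9 gives 14 > 12. Violating.
Others bid (6, 6, 6, 9): truth gives 11; bid 9 gives 13 > 11. Violating.
Others bid (6, 6, 6, 10): truth gives 11; bid 10 gives 13 > 11. Violating.
Others bid (6, 6, 6, 12): truth gives 10; bid 12 gives 12 > 10. Violating.
Others bid (6, 6, 6, 20): truth gives 9; no alternative beats it.
Others bid (6, 6, 9, 20): truth gives 8; no alternative beats it.
(Checking all 625 profiles: 192 have a profitable deviation, 433 do not.)

192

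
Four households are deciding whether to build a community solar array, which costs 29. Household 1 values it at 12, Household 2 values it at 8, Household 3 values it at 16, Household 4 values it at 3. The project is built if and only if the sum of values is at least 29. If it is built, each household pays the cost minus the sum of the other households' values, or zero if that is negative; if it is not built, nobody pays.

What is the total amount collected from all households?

8

Total value 39 ≥ cost 29, so it is built.
Household 1: others sum to 27; max(0, 29 - 27) = 2.
Household 2: others sum to 31; max(0, 29 - 31) = 0.
Household 3: others sum to 23; max(0, 29 - 23) = 6.
Household 4: others sum to 36; max(0, 29 - 36) = 0.
Total collected = 2 + 0 + 6 + 0 = 8.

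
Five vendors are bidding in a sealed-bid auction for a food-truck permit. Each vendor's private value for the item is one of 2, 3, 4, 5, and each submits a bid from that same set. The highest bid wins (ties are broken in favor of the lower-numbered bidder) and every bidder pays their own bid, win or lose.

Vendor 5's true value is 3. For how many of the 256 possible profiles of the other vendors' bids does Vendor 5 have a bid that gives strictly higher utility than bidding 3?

Others bid (2, 2, 2, 3): truth gives -3; bid 4 gives -1 > -3. Violating.
Others bid (2, 2, 2, 4): truth gives -3; bid 2 gives -2 > -3. Violating.
Others bid (2, 2, 2, 5): truth gives -3; bid 2 gives -2 > -3. Violating.
Others bid (2, 2, 3, 2): truth gives -3; bid 4 gives -1 > -3. Violating.
Others bid (2, 2, 2, 2): truth gives 0; no alternative beats it.
(Checking all 256 profiles: 255 have a profitable deviation, 1 does not.)

255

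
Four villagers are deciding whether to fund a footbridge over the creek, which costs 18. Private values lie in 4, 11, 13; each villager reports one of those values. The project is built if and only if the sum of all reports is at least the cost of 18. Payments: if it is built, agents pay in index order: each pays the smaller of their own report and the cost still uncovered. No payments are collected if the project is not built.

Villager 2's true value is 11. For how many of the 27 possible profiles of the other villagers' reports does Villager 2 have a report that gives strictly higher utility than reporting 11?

26

Others report (4, 4, 11): truth gives 0; report 4 gives 7 > 0. Violating.
Others report (4, 4, 13): truth gives 0; report 4 gives 7 > 0. Violating.
Others report (4, 11, 4): truth gives 0; report 4 gives 7 > 0. Violating.
Others report (4, 11, 11): truth gives 0; report 4 gives 7 > 0. Violating.
Others report (4, 4, 4): truth gives 0; no alternative beats it.
(Checking all 27 profiles: 26 have a profitable deviation, 1 does not.)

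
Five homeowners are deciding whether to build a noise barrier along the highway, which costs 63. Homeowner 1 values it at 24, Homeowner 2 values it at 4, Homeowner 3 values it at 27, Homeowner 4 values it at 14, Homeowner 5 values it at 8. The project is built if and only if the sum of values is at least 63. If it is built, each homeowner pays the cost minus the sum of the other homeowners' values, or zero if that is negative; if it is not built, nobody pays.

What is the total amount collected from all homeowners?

23

Total value 77 ≥ cost 63, so it is built.
Homeowner 1: others sum to 53; max(0, 63 - 53) = 10.
Homeowner 2: others sum to 73; max(0, 63 - 73) = 0.
Homeowner 3: others sum to 50; max(0, 63 - 50) = 13.
Homeowner 4: others sum to 63; max(0, 63 - 63) = 0.
Homeowner 5: others sum to 69; max(0, 63 - 69) = 0.
Total collected = 10 + 0 + 13 + 0 + 0 = 23.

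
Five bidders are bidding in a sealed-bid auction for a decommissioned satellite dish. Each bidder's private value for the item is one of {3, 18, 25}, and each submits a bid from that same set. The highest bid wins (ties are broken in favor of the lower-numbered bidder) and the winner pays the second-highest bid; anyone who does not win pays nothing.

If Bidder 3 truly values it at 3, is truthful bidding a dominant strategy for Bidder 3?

Check each profile of the others' bids and compare truth against every alternative bid.
Others bid (3, 3, 3, 18): truth gives 0, best alternative gives -15.
Others bid (3, 3, 18, 3): truth gives 0, best alternative gives -15.
Others bid (3, 3, 18, 18): truth gives 0, best alternative gives -15.
Others bid (3, 3, 3, 3): truth gives 0, best alternative gives 0.
Others bid (3, 3, 3, 25): truth gives 0, best alternative gives 0.
Others bid (3, 3, 18, 25): truth gives 0, best alternative gives 0.
(Remaining 75 profiles checked similarly; truth is weakly best in each.)
In every case the truthful bid is at least as good as any alternative, so it is a dominant strategy.

Yes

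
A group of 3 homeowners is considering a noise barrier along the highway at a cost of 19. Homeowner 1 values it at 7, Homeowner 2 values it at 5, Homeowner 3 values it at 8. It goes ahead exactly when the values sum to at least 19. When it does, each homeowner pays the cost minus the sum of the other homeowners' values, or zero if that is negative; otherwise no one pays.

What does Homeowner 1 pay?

6

Total value 20 ≥ cost 19, so the project is built.
The other homeowners' values sum to 13.
Cost minus that sum is 19 - 13 = 6.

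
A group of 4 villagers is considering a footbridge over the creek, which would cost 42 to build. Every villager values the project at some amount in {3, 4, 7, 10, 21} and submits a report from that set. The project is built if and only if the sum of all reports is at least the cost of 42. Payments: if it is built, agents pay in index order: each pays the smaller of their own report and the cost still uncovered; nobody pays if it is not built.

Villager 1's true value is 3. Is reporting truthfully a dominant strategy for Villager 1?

Check each profile of the others' reports and compare truth against every alternative report.
Others report (3, 21, 21): truth gives 0, best alternative gives -1.
Others report (4, 21, 21): truth gives 0, best alternative gives -1.
Others report (7, 10, 21): truth gives 0, best alternative gives -1.
Others report (7, 21, 10): truth gives 0, best alternative gives -1.
Others report (7, 21, 21): truth gives 0, best alternative gives -1.
Others report (10, 7, 21): truth gives 0, best alternative gives -1.
(Remaining 119 profiles checked similarly; truth is weakly best in each.)
In every case the truthful report is at least as good as any alternative, so it is a dominant strategy.

Yes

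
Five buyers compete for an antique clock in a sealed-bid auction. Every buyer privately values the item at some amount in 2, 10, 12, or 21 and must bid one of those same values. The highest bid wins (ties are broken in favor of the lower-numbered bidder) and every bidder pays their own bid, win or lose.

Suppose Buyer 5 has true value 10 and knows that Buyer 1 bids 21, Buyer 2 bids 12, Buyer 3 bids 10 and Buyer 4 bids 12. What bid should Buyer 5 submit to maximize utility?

Bid 2: loses but pays 2, utility -2.
Bid 10: loses but pays 10, utility -10.
Bid 12: loses but pays 12, utility -12.
Bid 21: loses but pays 21, utility -21.
The best choice is 2 with utility -2.

2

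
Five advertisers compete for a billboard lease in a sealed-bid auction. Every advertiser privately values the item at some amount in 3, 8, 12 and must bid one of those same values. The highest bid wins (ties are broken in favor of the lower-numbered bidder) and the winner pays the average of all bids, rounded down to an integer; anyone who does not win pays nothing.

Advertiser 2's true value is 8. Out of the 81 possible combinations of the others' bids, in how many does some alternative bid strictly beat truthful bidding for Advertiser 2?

Others bid (3, 3, 3, 12): truth gives 0; bid 12 gives 2 > 0. Violating.
Others bid (3, 3, 8, 12): truth gives 0; bid 12 gives 1 > 0. Violating.
Others bid (3, 3, 12, 3): truth gives 0; bid 12 gives 2 > 0. Violating.
Others bid (3, 3, 12, 8): truth gives 0; bid 12 gives 1 > 0. Violating.
Others bid (3, 3, 3, 3): truth gives 4; no alternative beats it.
Others bid (3, 3, 3, 8): truth gives 3; no alternative beats it.
(Checking all 81 profiles: 19 have a profitable deviation, 62 do not.)

19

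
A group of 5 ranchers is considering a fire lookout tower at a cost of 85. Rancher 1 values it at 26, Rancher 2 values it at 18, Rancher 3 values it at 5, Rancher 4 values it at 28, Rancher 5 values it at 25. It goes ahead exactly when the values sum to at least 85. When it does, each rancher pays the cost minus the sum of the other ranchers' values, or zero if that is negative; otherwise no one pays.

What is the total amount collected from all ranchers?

Total value 102 ≥ cost 85, so it is built.
Rancher 1: others sum to 76; max(0, 85 - 76) = 9.
Rancher 2: others sum to 84; max(0, 85 - 84) = 1.
Rancher 3: others sum to 97; max(0, 85 - 97) = 0.
Rancher 4: others sum to 74; max(0, 85 - 74) = 11.
Rancher 5: others sum to 77; max(0, 85 - 77) = 8.
Total collected = 9 + 1 + 0 + 11 + 8 = 29.

29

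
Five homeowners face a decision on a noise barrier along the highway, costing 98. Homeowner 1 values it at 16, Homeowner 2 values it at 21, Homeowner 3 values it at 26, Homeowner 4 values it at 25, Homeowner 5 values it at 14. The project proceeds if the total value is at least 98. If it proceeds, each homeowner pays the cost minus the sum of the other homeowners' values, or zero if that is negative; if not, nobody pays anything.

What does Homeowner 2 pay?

Total value 102 ≥ cost 98, so the project is built.
The other homeowners' values sum to 81.
Cost minus that sum is 98 - 81 = 17.

17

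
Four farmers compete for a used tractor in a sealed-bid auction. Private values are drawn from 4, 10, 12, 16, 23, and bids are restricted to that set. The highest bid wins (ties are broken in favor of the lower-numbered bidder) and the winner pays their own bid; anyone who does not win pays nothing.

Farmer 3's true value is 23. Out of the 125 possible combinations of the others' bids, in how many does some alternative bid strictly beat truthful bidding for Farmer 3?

36

Others bid (4, 4, 4): truth gives 0; bid 10 gives 13 > 0. Violating.
Others bid (4, 4, 10): truth gives 0; bid 10 gives 13 > 0. Violating.
Others bid (4, 4, 12): truth gives 0; bid 12 gives 11 > 0. Violating.
Others bid (4, 4, 16): truth gives 0; bid 16 gives 7 > 0. Violating.
Others bid (4, 4, 23): truth gives 0; no alternative beats it.
Others bid (4, 10, 23): truth gives 0; no alternative beats it.
(Checking all 125 profiles: 36 have a profitable deviation, 89 do not.)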